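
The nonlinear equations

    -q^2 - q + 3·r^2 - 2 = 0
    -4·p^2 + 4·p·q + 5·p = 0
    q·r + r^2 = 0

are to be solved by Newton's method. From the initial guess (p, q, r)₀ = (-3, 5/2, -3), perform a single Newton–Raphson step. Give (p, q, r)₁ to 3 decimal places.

(-1.202, 1.595, -1.795)

At (-3, 5/2, -3): F = (16.250, -81.000, 1.500).
Jacobian J = [[0, -2·q - 1, 6·r], [-8·p + 4·q + 5, 4·p, 0], [0, r, q + 2·r]].
At the point, J = [[0.000, -6.000, -18.000], [39.000, -12.000, 0.000], [0.000, -3.000, -3.500]] (det J = 1287.000).
Solving J·Δ = −F gives Δ = (1.798, -0.905, 1.205).
Then the next iterate is (p, q, r)₁ = (-1.202, 1.595, -1.795).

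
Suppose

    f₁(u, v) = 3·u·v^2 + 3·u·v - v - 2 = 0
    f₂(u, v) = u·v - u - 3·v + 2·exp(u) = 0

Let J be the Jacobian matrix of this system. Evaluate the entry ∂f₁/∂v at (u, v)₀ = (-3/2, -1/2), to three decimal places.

-1.000

∂f₁/∂v = 6·u·v + 3·u - 1.
At (-3/2, -1/2) this is -1.000.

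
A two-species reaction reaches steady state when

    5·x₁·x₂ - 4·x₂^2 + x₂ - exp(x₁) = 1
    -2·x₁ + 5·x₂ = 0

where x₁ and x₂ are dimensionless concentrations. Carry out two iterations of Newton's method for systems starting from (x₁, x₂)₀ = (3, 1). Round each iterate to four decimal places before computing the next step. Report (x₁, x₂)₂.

At (3, 1): F = (-9.085537, -1.0000).
Jacobian J = [[5·x₂ - exp(x₁), 5·x₁ - 8·x₂ + 1], [-2, 5]].
At the point, J = [[-15.085537, 8.0000], [-2.0000, 5.0000]] (det J = -59.427685).
Solving J·Δ = −F gives Δ = (-0.6298, -0.0519).
Then the next iterate is (x₁, x₂)₁ = (2.3702, 0.9481).
Round to (2.3702, 0.9481) and repeat: F = (-3.111073, 0.0001), J = [[-5.959032, 5.2662], [-2.0000, 5.0000]].
Δ = (-0.8076, -0.3230), so (x₁, x₂)₂ = (1.5626, 0.6251).

(1.5626, 0.6251)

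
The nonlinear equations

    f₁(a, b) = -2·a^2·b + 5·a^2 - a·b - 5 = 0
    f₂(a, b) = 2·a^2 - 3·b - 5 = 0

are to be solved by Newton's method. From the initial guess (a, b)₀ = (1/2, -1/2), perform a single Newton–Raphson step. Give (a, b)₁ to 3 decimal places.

At (1/2, -1/2): F = (-3.250, -3.000).
Jacobian J = [[-4·a·b + 10·a - b, -2·a^2 - a], [4·a, -3]].
At the point, J = [[6.500, -1.000], [2.000, -3.000]] (det J = -17.500).
Solving J·Δ = −F gives Δ = (0.386, -0.743).
Then the next iterate is (a, b)₁ = (0.886, -1.243).

(0.886, -1.243)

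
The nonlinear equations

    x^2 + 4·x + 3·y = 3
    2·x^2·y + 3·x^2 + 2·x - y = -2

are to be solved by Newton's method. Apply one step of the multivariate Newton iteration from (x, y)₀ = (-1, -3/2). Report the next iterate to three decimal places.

(-4.750, 4.500)

At (-1, -3/2): F = (-10.500, 1.500).
Jacobian J = [[2·x + 4, 3], [4·x·y + 6·x + 2, 2·x^2 - 1]].
At the point, J = [[2.000, 3.000], [2.000, 1.000]] (det J = -4.000).
Solving J·Δ = −F gives Δ = (-3.750, 6.000).
Then the next iterate is (x, y)₁ = (-4.750, 4.500).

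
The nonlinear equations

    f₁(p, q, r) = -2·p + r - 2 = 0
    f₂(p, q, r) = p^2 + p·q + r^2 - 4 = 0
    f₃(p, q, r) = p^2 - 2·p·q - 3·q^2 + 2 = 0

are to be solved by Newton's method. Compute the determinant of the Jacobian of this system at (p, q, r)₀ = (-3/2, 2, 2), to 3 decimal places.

-73.500

J = [[-2, 0, 1], [2·p + q, p, 2·r], [2·p - 2·q, -2·p - 6·q, 0]].
At the point, J = [[-2.000, 0.000, 1.000], [-1.000, -1.500, 4.000], [-7.000, -9.000, 0.000]].
det J = -73.500.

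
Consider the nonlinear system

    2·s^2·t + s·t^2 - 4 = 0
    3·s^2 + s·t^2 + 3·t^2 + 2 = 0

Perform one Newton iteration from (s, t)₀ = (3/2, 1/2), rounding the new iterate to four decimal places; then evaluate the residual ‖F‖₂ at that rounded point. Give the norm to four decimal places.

10.3221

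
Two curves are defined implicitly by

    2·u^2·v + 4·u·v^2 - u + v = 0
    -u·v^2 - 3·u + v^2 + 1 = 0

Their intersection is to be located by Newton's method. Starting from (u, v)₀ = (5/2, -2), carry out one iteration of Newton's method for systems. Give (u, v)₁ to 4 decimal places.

(1.2552, -1.3689)

At (5/2, -2): F = (10.5000, -12.5000).
Jacobian J = [[4·u·v + 4·v^2 - 1, 2·u^2 + 8·u·v + 1], [-v^2 - 3, -2·u·v + 2·v]].
At the point, J = [[-5.0000, -26.5000], [-7.0000, 6.0000]] (det J = -215.5000).
Solving J·Δ = −F gives Δ = (-1.2448, 0.6311).
Then the next iterate is (u, v)₁ = (1.2552, -1.3689).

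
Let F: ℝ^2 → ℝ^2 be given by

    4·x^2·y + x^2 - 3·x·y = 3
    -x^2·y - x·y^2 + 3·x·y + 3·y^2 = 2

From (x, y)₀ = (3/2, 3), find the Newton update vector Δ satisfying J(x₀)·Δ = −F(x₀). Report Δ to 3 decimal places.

(-0.162, -1.752)

At (3/2, 3): F = (12.750, 18.250).
Jacobian J = [[8·x·y + 2·x - 3·y, 4·x^2 - 3·x], [-2·x·y - y^2 + 3·y, -x^2 - 2·x·y + 3·x + 6·y]].
At the point, J = [[30.000, 4.500], [-9.000, 11.250]] (det J = 378.000).
Solving J·Δ = −F gives Δ = (-0.162, -1.752).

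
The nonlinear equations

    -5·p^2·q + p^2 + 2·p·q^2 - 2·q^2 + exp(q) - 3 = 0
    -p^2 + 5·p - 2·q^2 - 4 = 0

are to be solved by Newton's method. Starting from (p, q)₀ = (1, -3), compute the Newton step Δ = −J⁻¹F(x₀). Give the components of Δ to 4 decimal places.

(-0.1098, 1.5274)

At (1, -3): F = (13.049787, -18.0000).
Jacobian J = [[-10·p·q + 2·p + 2·q^2, -5·p^2 + 4·p·q - 4·q + exp(q)], [-2·p + 5, -4·q]].
At the point, J = [[50.0000, -4.950213], [3.0000, 12.0000]] (det J = 614.850639).
Solving J·Δ = −F gives Δ = (-0.1098, 1.5274).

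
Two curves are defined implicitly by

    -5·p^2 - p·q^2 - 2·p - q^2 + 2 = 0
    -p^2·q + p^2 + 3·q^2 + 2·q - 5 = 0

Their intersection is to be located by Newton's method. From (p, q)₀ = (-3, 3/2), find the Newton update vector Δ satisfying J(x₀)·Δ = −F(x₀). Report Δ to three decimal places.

At (-3, 3/2): F = (-32.500, 0.250).
Jacobian J = [[-10·p - q^2 - 2, -2·p·q - 2·q], [-2·p·q + 2·p, -p^2 + 6·q + 2]].
At the point, J = [[25.750, 6.000], [3.000, 2.000]] (det J = 33.500).
Solving J·Δ = −F gives Δ = (1.985, -3.103).

(1.985, -3.103)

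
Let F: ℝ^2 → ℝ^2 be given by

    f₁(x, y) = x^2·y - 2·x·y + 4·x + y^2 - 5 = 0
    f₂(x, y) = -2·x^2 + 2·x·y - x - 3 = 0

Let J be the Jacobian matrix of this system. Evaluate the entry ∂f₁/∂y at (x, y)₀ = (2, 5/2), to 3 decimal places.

5.000

∂f₁/∂y = x^2 - 2·x + 2·y.
At (2, 5/2) this is 5.000.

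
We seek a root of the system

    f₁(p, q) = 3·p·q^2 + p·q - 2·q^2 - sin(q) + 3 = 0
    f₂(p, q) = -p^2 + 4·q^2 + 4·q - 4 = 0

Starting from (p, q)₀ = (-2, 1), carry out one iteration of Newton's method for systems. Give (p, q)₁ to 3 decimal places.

(-1.230, 0.743)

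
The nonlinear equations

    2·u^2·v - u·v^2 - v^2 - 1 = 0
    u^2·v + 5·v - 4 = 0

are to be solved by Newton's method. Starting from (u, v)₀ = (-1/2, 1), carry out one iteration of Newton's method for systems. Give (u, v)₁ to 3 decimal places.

(-0.785, 0.708)

At (-1/2, 1): F = (-1.000, 1.250).
Jacobian J = [[4·u·v - v^2, 2·u^2 - 2·u·v - 2·v], [2·u·v, u^2 + 5]].
At the point, J = [[-3.000, -0.500], [-1.000, 5.250]] (det J = -16.250).
Solving J·Δ = −F gives Δ = (-0.285, -0.292).
Then the next iterate is (u, v)₁ = (-0.785, 0.708).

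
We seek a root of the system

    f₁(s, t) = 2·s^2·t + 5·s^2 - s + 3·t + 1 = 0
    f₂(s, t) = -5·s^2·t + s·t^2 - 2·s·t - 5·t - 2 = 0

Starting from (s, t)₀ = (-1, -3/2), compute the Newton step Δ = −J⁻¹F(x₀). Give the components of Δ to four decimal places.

(0.4915, 0.5915)

At (-1, -3/2): F = (-0.5000, 7.7500).
Jacobian J = [[4·s·t + 10·s - 1, 2·s^2 + 3], [-10·s·t + t^2 - 2·t, -5·s^2 + 2·s·t - 2·s - 5]].
At the point, J = [[-5.0000, 5.0000], [-9.7500, -5.0000]] (det J = 73.7500).
Solving J·Δ = −F gives Δ = (0.4915, 0.5915).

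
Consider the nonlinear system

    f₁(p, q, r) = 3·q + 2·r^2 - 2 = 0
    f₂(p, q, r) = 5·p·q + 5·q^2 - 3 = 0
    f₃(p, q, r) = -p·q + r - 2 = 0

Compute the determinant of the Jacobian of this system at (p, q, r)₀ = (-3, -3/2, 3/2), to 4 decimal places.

J = [[0, 3, 4·r], [5·q, 5·p + 10·q, 0], [-q, -p, 1]].
At the point, J = [[0.0000, 3.0000, 6.0000], [-7.5000, -30.0000, 0.0000], [1.5000, 3.0000, 1.0000]].
det J = 157.5000.

157.5000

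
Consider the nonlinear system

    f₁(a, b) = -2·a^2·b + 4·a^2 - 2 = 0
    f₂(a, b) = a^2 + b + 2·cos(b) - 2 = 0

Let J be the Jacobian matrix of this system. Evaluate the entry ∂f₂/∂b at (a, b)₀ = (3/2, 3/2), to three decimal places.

-0.995

∂f₂/∂b = -2·sin(b) + 1.
At (3/2, 3/2) this is -0.995.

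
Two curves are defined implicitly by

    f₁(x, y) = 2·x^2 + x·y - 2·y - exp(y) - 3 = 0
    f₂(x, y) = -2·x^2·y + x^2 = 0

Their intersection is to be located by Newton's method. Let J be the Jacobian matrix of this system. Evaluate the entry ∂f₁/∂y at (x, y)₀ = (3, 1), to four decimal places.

-1.7183

∂f₁/∂y = x - exp(y) - 2.
At (3, 1) this is -1.7183.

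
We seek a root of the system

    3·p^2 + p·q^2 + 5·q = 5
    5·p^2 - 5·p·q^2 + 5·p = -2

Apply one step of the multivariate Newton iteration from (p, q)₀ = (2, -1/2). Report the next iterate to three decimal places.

(2.751, -5.234)

At (2, -1/2): F = (5.000, 29.500).
Jacobian J = [[6·p + q^2, 2·p·q + 5], [10·p - 5·q^2 + 5, -10·p·q]].
At the point, J = [[12.250, 3.000], [23.750, 10.000]] (det J = 51.250).
Solving J·Δ = −F gives Δ = (0.751, -4.734).
Then the next iterate is (p, q)₁ = (2.751, -5.234).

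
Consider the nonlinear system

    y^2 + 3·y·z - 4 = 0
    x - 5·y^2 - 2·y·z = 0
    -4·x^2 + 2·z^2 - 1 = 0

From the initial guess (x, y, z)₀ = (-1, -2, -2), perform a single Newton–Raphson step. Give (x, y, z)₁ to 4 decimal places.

At (-1, -2, -2): F = (12.0000, -29.0000, 3.0000).
Jacobian J = [[0, 2·y + 3·z, 3·y], [1, -10·y - 2·z, -2·y], [-8·x, 0, 4·z]].
At the point, J = [[0.0000, -10.0000, -6.0000], [1.0000, 24.0000, 4.0000], [8.0000, 0.0000, -8.0000]] (det J = 752.0000).
Solving J·Δ = −F gives Δ = (-0.4362, 1.2367, -0.0612).
Then the next iterate is (x, y, z)₁ = (-1.4362, -0.7633, -2.0612).

(-1.4362, -0.7633, -2.0612)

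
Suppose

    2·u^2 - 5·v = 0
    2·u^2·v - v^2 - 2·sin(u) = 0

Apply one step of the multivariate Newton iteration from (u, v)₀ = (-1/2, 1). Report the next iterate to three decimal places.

At (-1/2, 1): F = (-4.500, 0.45885).
Jacobian J = [[4·u, -5], [4·u·v - 2·cos(u), 2·u^2 - 2·v]].
At the point, J = [[-2.000, -5.000], [-3.75517, -1.500]] (det J = -15.77583).
Solving J·Δ = −F gives Δ = (0.573, -1.129).
Then the next iterate is (u, v)₁ = (0.073, -0.129).

(0.073, -0.129)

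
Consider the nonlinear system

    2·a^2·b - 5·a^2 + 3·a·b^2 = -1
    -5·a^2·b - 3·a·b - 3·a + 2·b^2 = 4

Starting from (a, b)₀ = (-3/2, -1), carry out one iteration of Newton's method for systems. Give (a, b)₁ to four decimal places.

At (-3/2, -1): F = (-19.2500, 9.2500).
Jacobian J = [[4·a·b - 10·a + 3·b^2, 2·a^2 + 6·a·b], [-10·a·b - 3·b - 3, -5·a^2 - 3·a + 4·b]].
At the point, J = [[24.0000, 13.5000], [-15.0000, -10.7500]] (det J = -55.5000).
Solving J·Δ = −F gives Δ = (1.4786, -1.2027).
Then the next iterate is (a, b)₁ = (-0.0214, -2.2027).

(-0.0214, -2.2027)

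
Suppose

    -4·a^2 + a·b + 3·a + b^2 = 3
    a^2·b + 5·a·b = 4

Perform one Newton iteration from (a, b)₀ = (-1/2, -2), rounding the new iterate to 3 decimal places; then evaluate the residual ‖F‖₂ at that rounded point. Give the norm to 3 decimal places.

0.027

At (-1/2, -2): F = (-0.500, 0.500).
Jacobian J = [[-8·a + b + 3, a + 2·b], [2·a·b + 5·b, a^2 + 5·a]].
At the point, J = [[5.000, -4.500], [-8.000, -2.250]] (det J = -47.250).
Solving J·Δ = −F gives Δ = (0.071, -0.032).
Then the next iterate is (a, b)₁ = (-0.429, -2.032).
Re-evaluating at (-0.429, -2.032): F = (-0.02241, -0.01533), so ‖F‖₂ = 0.027.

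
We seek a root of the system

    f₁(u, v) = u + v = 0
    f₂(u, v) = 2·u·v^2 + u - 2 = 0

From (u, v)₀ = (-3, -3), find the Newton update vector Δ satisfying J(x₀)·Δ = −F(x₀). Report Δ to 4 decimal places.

(9.2353, -3.2353)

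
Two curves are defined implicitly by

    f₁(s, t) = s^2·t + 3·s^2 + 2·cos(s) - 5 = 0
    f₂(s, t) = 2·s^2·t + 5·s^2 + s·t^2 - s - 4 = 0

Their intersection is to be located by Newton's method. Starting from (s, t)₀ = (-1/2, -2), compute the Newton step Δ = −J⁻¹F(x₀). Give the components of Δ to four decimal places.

At (-1/2, -2): F = (-2.994835, -5.2500).
Jacobian J = [[2·s·t + 6·s - 2·sin(s), s^2], [4·s·t + 10·s + t^2 - 1, 2·s^2 + 2·s·t]].
At the point, J = [[-0.041149, 0.2500], [2.0000, 2.5000]] (det J = -0.602872).
Solving J·Δ = −F gives Δ = (-10.2419, 10.2936).

(-10.2419, 10.2936)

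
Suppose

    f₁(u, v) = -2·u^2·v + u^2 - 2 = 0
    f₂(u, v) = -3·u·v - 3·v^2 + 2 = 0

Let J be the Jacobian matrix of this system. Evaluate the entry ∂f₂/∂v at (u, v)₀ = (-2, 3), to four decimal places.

∂f₂/∂v = -3·u - 6·v.
At (-2, 3) this is -12.0000.

-12.0000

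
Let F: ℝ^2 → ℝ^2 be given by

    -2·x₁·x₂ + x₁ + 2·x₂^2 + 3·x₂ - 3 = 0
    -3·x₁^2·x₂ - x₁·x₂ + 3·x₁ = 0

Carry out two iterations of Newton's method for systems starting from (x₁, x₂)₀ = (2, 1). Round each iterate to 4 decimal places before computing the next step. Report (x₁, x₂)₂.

At (2, 1): F = (0.0000, -8.0000).
Jacobian J = [[-2·x₂ + 1, -2·x₁ + 4·x₂ + 3], [-6·x₁·x₂ - x₂ + 3, -3·x₁^2 - x₁]].
At the point, J = [[-1.0000, 3.0000], [-10.0000, -14.0000]] (det J = 44.0000).
Solving J·Δ = −F gives Δ = (-0.5455, -0.1818).
Then the next iterate is (x₁, x₂)₁ = (1.4545, 0.8182).
Round to (1.4545, 0.8182) and repeat: F = (-0.132141, -2.019451), J = [[-0.6364, 3.3638], [-4.958631, -7.801211]].
Δ = (-0.3615, -0.0291), so (x₁, x₂)₂ = (1.0930, 0.7891).

(1.0930, 0.7891)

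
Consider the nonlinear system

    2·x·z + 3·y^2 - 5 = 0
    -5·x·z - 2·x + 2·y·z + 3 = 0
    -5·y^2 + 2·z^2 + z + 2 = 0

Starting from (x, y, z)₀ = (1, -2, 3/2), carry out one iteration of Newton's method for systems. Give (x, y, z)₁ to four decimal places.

(-0.3287, -1.4670, 1.6913)

At (1, -2, 3/2): F = (10.0000, -12.5000, -12.0000).
Jacobian J = [[2·z, 6·y, 2·x], [-5·z - 2, 2·z, -5·x + 2·y], [0, -10·y, 4·z + 1]].
At the point, J = [[3.0000, -12.0000, 2.0000], [-9.5000, 3.0000, -9.0000], [0.0000, 20.0000, 7.0000]] (det J = -575.0000).
Solving J·Δ = −F gives Δ = (-1.3287, 0.5330, 0.1913).
Then the next iterate is (x, y, z)₁ = (-0.3287, -1.4670, 1.6913).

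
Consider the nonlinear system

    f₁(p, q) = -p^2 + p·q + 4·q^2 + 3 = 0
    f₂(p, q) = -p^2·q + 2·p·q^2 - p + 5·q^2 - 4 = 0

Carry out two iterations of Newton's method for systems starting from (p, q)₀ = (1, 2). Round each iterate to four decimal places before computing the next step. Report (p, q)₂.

(2.0472, -0.0412)

At (1, 2): F = (20.0000, 21.0000).
Jacobian J = [[-2·p + q, p + 8·q], [-2·p·q + 2·q^2 - 1, -p^2 + 4·p·q + 10·q]].
At the point, J = [[0.0000, 17.0000], [3.0000, 27.0000]] (det J = -51.0000).
Solving J·Δ = −F gives Δ = (3.5882, -1.1765).
Then the next iterate is (p, q)₁ = (4.5882, 0.8235).
Round to (4.5882, 0.8235) and repeat: F = (-11.560588, -16.310418), J = [[-8.3529, 11.1762], [-7.200461, 2.296952]].
Δ = (-2.5410, -0.8647), so (p, q)₂ = (2.0472, -0.0412).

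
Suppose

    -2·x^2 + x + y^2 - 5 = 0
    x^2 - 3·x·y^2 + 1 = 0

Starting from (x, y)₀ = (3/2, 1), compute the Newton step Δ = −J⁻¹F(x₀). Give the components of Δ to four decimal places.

(-1.4556, -0.1389)

At (3/2, 1): F = (-7.0000, -1.2500).
Jacobian J = [[-4·x + 1, 2·y], [2·x - 3·y^2, -6·x·y]].
At the point, J = [[-5.0000, 2.0000], [0.0000, -9.0000]] (det J = 45.0000).
Solving J·Δ = −F gives Δ = (-1.4556, -0.1389).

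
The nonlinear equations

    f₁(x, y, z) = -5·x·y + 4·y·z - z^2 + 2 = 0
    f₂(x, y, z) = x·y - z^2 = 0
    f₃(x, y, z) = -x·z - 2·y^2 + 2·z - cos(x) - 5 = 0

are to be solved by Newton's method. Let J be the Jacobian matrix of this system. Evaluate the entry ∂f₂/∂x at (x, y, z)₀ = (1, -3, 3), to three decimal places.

-3.000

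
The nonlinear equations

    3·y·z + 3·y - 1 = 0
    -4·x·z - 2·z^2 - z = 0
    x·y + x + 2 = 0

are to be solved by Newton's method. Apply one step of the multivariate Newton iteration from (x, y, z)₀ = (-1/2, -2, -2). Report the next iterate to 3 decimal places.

(0.971, 0.059, -2.196)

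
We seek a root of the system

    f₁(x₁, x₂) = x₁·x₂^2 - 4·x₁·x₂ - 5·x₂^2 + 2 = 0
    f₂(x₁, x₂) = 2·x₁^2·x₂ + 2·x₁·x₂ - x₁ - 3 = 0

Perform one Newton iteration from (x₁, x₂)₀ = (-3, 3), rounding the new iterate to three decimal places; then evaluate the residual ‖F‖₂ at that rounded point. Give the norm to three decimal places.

13.493

At (-3, 3): F = (-34.000, 36.000).
Jacobian J = [[x₂^2 - 4·x₂, 2·x₁·x₂ - 4·x₁ - 10·x₂], [4·x₁·x₂ + 2·x₂ - 1, 2·x₁^2 + 2·x₁]].
At the point, J = [[-3.000, -36.000], [-31.000, 12.000]] (det J = -1152.000).
Solving J·Δ = −F gives Δ = (0.771, -1.009).
Then the next iterate is (x₁, x₂)₁ = (-2.229, 1.991).
Re-evaluating at (-2.229, 1.991): F = (-8.90459, 10.13745), so ‖F‖₂ = 13.493.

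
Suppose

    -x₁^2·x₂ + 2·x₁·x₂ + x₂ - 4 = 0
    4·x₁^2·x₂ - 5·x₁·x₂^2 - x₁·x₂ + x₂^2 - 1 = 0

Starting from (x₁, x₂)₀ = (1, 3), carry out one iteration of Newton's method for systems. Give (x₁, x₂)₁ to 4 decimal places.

At (1, 3): F = (2.0000, -28.0000).
Jacobian J = [[-2·x₁·x₂ + 2·x₂, -x₁^2 + 2·x₁ + 1], [8·x₁·x₂ - 5·x₂^2 - x₂, 4·x₁^2 - 10·x₁·x₂ - x₁ + 2·x₂]].
At the point, J = [[0.0000, 2.0000], [-24.0000, -21.0000]] (det J = 48.0000).
Solving J·Δ = −F gives Δ = (-0.2917, -1.0000).
Then the next iterate is (x₁, x₂)₁ = (0.7083, 2.0000).

(0.7083, 2.0000)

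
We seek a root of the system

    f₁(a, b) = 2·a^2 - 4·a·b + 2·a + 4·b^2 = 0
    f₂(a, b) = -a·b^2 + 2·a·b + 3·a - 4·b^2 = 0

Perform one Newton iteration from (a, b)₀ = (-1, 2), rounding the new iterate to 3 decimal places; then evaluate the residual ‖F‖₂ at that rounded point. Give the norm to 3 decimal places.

9.225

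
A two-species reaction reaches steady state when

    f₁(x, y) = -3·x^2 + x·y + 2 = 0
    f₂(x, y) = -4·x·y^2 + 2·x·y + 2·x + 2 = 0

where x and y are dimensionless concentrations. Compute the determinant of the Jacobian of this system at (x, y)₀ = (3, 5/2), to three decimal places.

J = [[-6·x + y, x], [-4·y^2 + 2·y + 2, -8·x·y + 2·x]].
At the point, J = [[-15.500, 3.000], [-18.000, -54.000]].
det J = 891.000.

891.000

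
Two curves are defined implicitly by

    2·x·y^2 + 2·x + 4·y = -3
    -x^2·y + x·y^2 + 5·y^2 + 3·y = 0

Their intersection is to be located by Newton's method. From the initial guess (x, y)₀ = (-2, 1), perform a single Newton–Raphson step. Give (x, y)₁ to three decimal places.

(-2.075, 0.675)

At (-2, 1): F = (-1.000, 2.000).
Jacobian J = [[2·y^2 + 2, 4·x·y + 4], [-2·x·y + y^2, -x^2 + 2·x·y + 10·y + 3]].
At the point, J = [[4.000, -4.000], [5.000, 5.000]] (det J = 40.000).
Solving J·Δ = −F gives Δ = (-0.075, -0.325).
Then the next iterate is (x, y)₁ = (-2.075, 0.675).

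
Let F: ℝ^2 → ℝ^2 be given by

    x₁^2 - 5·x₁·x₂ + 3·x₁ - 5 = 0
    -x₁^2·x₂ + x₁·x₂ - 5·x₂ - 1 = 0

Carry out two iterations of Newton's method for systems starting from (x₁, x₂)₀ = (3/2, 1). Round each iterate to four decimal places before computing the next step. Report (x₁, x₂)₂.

At (3/2, 1): F = (-5.7500, -6.7500).
Jacobian J = [[2·x₁ - 5·x₂ + 3, -5·x₁], [-2·x₁·x₂ + x₂, -x₁^2 + x₁ - 5]].
At the point, J = [[1.0000, -7.5000], [-2.0000, -5.7500]] (det J = -20.7500).
Solving J·Δ = −F gives Δ = (-0.8464, -0.8795).
Then the next iterate is (x₁, x₂)₁ = (0.6536, 0.1205).
Round to (0.6536, 0.1205) and repeat: F = (-3.005801, -1.575218), J = [[3.7047, -3.2680], [-0.037018, -4.773593]].
Δ = (0.5167, -0.3340), so (x₁, x₂)₂ = (1.1703, -0.2135).

(1.1703, -0.2135)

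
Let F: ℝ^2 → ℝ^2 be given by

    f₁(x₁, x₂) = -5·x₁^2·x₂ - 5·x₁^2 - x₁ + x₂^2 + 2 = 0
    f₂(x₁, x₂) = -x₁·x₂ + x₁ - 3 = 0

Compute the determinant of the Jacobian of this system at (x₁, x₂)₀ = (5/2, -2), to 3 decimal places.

J = [[-10·x₁·x₂ - 10·x₁ - 1, -5·x₁^2 + 2·x₂], [-x₂ + 1, -x₁]].
At the point, J = [[24.000, -35.250], [3.000, -2.500]].
det J = 45.750.

45.750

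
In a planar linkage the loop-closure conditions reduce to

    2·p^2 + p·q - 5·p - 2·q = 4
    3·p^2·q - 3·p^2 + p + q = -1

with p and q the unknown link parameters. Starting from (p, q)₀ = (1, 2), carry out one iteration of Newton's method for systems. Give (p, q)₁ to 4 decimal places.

(3.6364, -4.3636)

At (1, 2): F = (-9.0000, 7.0000).
Jacobian J = [[4·p + q - 5, p - 2], [6·p·q - 6·p + 1, 3·p^2 + 1]].
At the point, J = [[1.0000, -1.0000], [7.0000, 4.0000]] (det J = 11.0000).
Solving J·Δ = −F gives Δ = (2.6364, -6.3636).
Then the next iterate is (p, q)₁ = (3.6364, -4.3636).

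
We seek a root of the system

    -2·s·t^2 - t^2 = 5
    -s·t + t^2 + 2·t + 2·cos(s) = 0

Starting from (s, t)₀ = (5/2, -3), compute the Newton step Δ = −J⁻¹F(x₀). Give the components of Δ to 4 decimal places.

At (5/2, -3): F = (-59.0000, 8.897713).
Jacobian J = [[-2·t^2, -4·s·t - 2·t], [-t - 2·sin(s), -s + 2·t + 2]].
At the point, J = [[-18.0000, 36.0000], [1.803056, -6.5000]] (det J = 52.089994).
Solving J·Δ = −F gives Δ = (-1.2129, 1.0324).

(-1.2129, 1.0324)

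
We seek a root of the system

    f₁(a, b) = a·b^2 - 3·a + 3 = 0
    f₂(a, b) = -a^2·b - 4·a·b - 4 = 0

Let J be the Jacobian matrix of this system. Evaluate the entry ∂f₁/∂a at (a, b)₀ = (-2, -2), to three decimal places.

1.000

∂f₁/∂a = b^2 - 3.
At (-2, -2) this is 1.000.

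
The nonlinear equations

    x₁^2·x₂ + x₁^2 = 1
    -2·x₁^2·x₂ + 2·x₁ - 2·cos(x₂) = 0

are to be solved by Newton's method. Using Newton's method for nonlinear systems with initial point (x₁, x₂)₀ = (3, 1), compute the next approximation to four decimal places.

(1.4910, 1.1232)

At (3, 1): F = (17.0000, -13.080605).
Jacobian J = [[2·x₁·x₂ + 2·x₁, x₁^2], [-4·x₁·x₂ + 2, -2·x₁^2 + 2·sin(x₂)]].
At the point, J = [[12.0000, 9.0000], [-10.0000, -16.317058]] (det J = -105.804696).
Solving J·Δ = −F gives Δ = (-1.5090, 0.1232).
Then the next iterate is (x₁, x₂)₁ = (1.4910, 1.1232).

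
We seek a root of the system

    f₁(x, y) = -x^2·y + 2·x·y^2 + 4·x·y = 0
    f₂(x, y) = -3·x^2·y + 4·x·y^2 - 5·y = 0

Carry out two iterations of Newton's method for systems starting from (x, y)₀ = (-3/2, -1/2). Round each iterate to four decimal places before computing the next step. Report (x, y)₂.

(-2.9227, -4.1063)

At (-3/2, -1/2): F = (3.3750, 4.3750).
Jacobian J = [[-2·x·y + 2·y^2 + 4·y, -x^2 + 4·x·y + 4·x], [-6·x·y + 4·y^2, -3·x^2 + 8·x·y - 5]].
At the point, J = [[-3.0000, -5.2500], [-3.5000, -5.7500]] (det J = -1.1250).
Solving J·Δ = −F gives Δ = (3.1667, -1.1667).
Then the next iterate is (x, y)₁ = (1.6667, -1.6667).
Round to (1.6667, -1.6667) and repeat: F = (2.778167, 40.742852), J = [[4.444756, -7.222644], [27.778889, -35.556778]].
Δ = (-4.5894, -2.4396), so (x, y)₂ = (-2.9227, -4.1063).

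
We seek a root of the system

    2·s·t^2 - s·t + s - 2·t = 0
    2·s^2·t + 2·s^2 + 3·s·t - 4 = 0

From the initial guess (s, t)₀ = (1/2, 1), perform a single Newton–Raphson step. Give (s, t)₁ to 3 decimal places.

(0.867, 0.467)

At (1/2, 1): F = (-1.000, -1.500).
Jacobian J = [[2·t^2 - t + 1, 4·s·t - s - 2], [4·s·t + 4·s + 3·t, 2·s^2 + 3·s]].
At the point, J = [[2.000, -0.500], [7.000, 2.000]] (det J = 7.500).
Solving J·Δ = −F gives Δ = (0.367, -0.533).
Then the next iterate is (s, t)₁ = (0.867, 0.467).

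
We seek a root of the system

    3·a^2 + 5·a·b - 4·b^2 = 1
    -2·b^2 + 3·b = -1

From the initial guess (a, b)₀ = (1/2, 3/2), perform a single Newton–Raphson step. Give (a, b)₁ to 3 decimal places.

At (1/2, 3/2): F = (-5.500, 1.000).
Jacobian J = [[6·a + 5·b, 5·a - 8·b], [0, -4·b + 3]].
At the point, J = [[10.500, -9.500], [0.000, -3.000]] (det J = -31.500).
Solving J·Δ = −F gives Δ = (0.825, 0.333).
Then the next iterate is (a, b)₁ = (1.325, 1.833).

(1.325, 1.833)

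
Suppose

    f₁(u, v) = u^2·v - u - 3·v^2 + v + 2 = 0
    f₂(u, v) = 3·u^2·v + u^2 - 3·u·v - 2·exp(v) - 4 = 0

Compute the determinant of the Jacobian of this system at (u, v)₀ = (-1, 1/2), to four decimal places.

J = [[2·u·v - 1, u^2 - 6·v + 1], [6·u·v + 2·u - 3·v, 3·u^2 - 3·u - 2·exp(v)]].
At the point, J = [[-2.0000, -1.0000], [-6.5000, 2.702557]].
det J = -11.9051.

-11.9051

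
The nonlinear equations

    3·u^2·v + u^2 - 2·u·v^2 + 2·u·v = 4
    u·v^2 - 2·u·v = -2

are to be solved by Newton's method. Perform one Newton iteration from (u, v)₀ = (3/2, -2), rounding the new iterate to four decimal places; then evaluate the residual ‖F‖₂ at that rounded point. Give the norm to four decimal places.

6.8666

At (3/2, -2): F = (-33.2500, 14.0000).
Jacobian J = [[6·u·v + 2·u - 2·v^2 + 2·v, 3·u^2 - 4·u·v + 2·u], [v^2 - 2·v, 2·u·v - 2·u]].
At the point, J = [[-27.0000, 21.7500], [8.0000, -9.0000]] (det J = 69.0000).
Solving J·Δ = −F gives Δ = (0.0761, 1.6232).
Then the next iterate is (u, v)₁ = (1.5761, -0.3768).
Re-evaluating at (1.5761, -0.3768): F = (-5.959218, 3.411521), so ‖F‖₂ = 6.8666.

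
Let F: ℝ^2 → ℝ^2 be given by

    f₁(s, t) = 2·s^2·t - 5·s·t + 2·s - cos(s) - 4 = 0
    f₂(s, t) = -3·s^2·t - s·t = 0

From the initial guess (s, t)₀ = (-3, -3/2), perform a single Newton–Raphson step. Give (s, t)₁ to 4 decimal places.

(-4.1696, 1.2427)

At (-3, -3/2): F = (-58.510008, 36.0000).
Jacobian J = [[4·s·t - 5·t + sin(s) + 2, 2·s^2 - 5·s], [-6·s·t - t, -3·s^2 - s]].
At the point, J = [[27.358880, 33.0000], [-25.5000, -24.0000]] (det J = 184.886880).
Solving J·Δ = −F gives Δ = (-1.1696, 2.7427).
Then the next iterate is (s, t)₁ = (-4.1696, 1.2427).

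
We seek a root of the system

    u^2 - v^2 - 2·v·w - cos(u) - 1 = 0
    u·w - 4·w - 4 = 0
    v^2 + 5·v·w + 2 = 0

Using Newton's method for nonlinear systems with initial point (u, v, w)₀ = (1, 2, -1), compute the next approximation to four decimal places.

At (1, 2, -1): F = (-0.540302, -1.0000, -4.0000).
Jacobian J = [[2·u + sin(u), -2·v - 2·w, -2·v], [w, 0, u - 4], [0, 2·v + 5·w, 5·v]].
At the point, J = [[2.841471, -2.0000, -4.0000], [-1.0000, 0.0000, -3.0000], [0.0000, -1.0000, 10.0000]] (det J = -32.524413).
Solving J·Δ = −F gives Δ = (-1.4260, -2.5801, 0.1420).
Then the next iterate is (u, v, w)₁ = (-0.4260, -0.5801, -0.8580).

(-0.4260, -0.5801, -0.8580)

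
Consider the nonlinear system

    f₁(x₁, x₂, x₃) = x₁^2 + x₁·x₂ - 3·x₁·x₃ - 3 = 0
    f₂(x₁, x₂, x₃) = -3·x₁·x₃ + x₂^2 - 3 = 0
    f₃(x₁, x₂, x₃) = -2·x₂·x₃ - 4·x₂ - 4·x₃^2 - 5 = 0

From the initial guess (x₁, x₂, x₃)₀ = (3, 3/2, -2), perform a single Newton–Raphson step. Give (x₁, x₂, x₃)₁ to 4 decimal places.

At (3, 3/2, -2): F = (28.5000, 17.2500, -21.0000).
Jacobian J = [[2·x₁ + x₂ - 3·x₃, x₁, -3·x₁], [-3·x₃, 2·x₂, -3·x₁], [0, -2·x₃ - 4, -2·x₂ - 8·x₃]].
At the point, J = [[13.5000, 3.0000, -9.0000], [6.0000, 3.0000, -9.0000], [0.0000, 0.0000, 13.0000]] (det J = 292.5000).
Solving J·Δ = −F gives Δ = (-1.5000, 2.0962, 1.6154).
Then the next iterate is (x₁, x₂, x₃)₁ = (1.5000, 3.5962, -0.3846).

(1.5000, 3.5962, -0.3846)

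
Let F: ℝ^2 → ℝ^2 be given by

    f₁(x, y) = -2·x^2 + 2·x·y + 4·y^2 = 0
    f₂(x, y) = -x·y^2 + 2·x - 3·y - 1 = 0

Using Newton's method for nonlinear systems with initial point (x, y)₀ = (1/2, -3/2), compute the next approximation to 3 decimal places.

(-5.105, 1.684)

At (1/2, -3/2): F = (7.000, 3.375).
Jacobian J = [[-4·x + 2·y, 2·x + 8·y], [-y^2 + 2, -2·x·y - 3]].
At the point, J = [[-5.000, -11.000], [-0.250, -1.500]] (det J = 4.750).
Solving J·Δ = −F gives Δ = (-5.605, 3.184).
Then the next iterate is (x, y)₁ = (-5.105, 1.684).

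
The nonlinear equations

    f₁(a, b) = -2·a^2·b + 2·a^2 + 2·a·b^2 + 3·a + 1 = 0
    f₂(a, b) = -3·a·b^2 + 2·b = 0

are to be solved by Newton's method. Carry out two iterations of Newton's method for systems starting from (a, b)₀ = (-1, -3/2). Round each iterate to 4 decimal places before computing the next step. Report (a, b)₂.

(-0.8628, -0.8486)

At (-1, -3/2): F = (-1.5000, 3.7500).
Jacobian J = [[-4·a·b + 4·a + 2·b^2 + 3, -2·a^2 + 4·a·b], [-3·b^2, -6·a·b + 2]].
At the point, J = [[-2.5000, 4.0000], [-6.7500, -7.0000]] (det J = 44.5000).
Solving J·Δ = −F gives Δ = (0.1011, 0.4382).
Then the next iterate is (a, b)₁ = (-0.8989, -1.0618).
Round to (-0.8989, -1.0618) and repeat: F = (-0.391618, 0.916711), J = [[-2.158570, 2.201766], [-3.382258, -3.726712]].
Δ = (0.0361, 0.2132), so (a, b)₂ = (-0.8628, -0.8486).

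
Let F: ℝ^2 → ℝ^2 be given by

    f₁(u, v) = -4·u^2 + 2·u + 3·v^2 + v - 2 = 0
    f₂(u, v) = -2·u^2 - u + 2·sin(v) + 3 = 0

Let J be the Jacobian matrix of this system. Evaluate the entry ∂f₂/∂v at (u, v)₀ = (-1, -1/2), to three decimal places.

∂f₂/∂v = 2·cos(v).
At (-1, -1/2) this is 1.755.

1.755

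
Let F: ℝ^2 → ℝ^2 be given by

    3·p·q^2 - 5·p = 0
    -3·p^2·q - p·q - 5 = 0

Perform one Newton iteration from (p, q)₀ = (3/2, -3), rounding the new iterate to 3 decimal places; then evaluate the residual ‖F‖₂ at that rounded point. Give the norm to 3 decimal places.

10.317

At (3/2, -3): F = (33.000, 19.750).
Jacobian J = [[3·q^2 - 5, 6·p·q], [-6·p·q - q, -3·p^2 - p]].
At the point, J = [[22.000, -27.000], [30.000, -8.250]] (det J = 628.500).
Solving J·Δ = −F gives Δ = (-0.415, 0.884).
Then the next iterate is (p, q)₁ = (1.085, -2.116).
Re-evaluating at (1.085, -2.116): F = (9.14912, 4.76888), so ‖F‖₂ = 10.317.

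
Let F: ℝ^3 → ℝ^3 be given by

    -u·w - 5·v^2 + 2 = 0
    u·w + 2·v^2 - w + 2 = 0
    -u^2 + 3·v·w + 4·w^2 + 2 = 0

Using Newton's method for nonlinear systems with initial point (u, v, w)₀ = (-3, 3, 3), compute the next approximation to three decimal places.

(-2.182, 1.637, 1.526)

At (-3, 3, 3): F = (-34.000, 8.000, 56.000).
Jacobian J = [[-w, -10·v, -u], [w, 4·v, u - 1], [-2·u, 3·w, 3·v + 8·w]].
At the point, J = [[-3.000, -30.000, 3.000], [3.000, 12.000, -4.000], [6.000, 9.000, 33.000]] (det J = 2259.000).
Solving J·Δ = −F gives Δ = (0.818, -1.363, -1.474).
Then the next iterate is (u, v, w)₁ = (-2.182, 1.637, 1.526).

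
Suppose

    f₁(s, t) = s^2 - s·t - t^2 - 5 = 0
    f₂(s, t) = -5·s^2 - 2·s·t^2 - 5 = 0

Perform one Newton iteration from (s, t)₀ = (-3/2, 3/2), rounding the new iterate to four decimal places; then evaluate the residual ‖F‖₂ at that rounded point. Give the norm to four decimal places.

At (-3/2, 3/2): F = (-2.7500, -9.5000).
Jacobian J = [[2·s - t, -s - 2·t], [-10·s - 2·t^2, -4·s·t]].
At the point, J = [[-4.5000, -1.5000], [10.5000, 9.0000]] (det J = -24.7500).
Solving J·Δ = −F gives Δ = (-1.5758, 2.8939).
Then the next iterate is (s, t)₁ = (-3.0758, 4.3939).
Re-evaluating at (-3.0758, 4.3939): F = (-1.331054, 66.462259), so ‖F‖₂ = 66.4756.

66.4756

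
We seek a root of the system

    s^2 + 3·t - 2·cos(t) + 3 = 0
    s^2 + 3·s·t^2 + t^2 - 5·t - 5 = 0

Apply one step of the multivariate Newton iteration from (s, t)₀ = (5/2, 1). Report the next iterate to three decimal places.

(-2.460, 3.911)

At (5/2, 1): F = (11.16940, 4.750).
Jacobian J = [[2·s, 2·sin(t) + 3], [2·s + 3·t^2, 6·s·t + 2·t - 5]].
At the point, J = [[5.000, 4.68294], [8.000, 12.000]] (det J = 22.53646).
Solving J·Δ = −F gives Δ = (-4.960, 2.911).
Then the next iterate is (s, t)₁ = (-2.460, 3.911).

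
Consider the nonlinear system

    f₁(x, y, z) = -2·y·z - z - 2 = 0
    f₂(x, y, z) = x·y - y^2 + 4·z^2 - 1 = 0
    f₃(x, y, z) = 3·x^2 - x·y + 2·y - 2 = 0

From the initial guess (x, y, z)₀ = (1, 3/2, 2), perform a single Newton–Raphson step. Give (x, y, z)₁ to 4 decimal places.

At (1, 3/2, 2): F = (-10.0000, 14.2500, 2.5000).
Jacobian J = [[0, -2·z, -2·y - 1], [y, x - 2·y, 8·z], [6·x - y, -x + 2, 0]].
At the point, J = [[0.0000, -4.0000, -4.0000], [1.5000, -2.0000, 16.0000], [4.5000, 1.0000, 0.0000]] (det J = -330.0000).
Solving J·Δ = −F gives Δ = (-0.2333, -1.4500, -1.0500).
Then the next iterate is (x, y, z)₁ = (0.7667, 0.0500, 0.9500).

(0.7667, 0.0500, 0.9500)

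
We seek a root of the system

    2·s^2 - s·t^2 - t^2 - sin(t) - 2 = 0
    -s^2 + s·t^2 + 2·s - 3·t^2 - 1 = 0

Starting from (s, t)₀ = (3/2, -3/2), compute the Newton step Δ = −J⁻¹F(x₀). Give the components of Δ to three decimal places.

(-2.287, 1.441)

At (3/2, -3/2): F = (-2.12751, -3.625).
Jacobian J = [[4·s - t^2, -2·s·t - 2·t - cos(t)], [-2·s + t^2 + 2, 2·s·t - 6·t]].
At the point, J = [[3.750, 7.42926], [1.250, 4.500]] (det J = 7.58842).
Solving J·Δ = −F gives Δ = (-2.287, 1.441).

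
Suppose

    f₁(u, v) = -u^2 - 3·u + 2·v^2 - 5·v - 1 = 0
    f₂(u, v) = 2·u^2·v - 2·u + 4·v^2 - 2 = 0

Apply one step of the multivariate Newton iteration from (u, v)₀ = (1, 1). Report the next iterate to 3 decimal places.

At (1, 1): F = (-8.000, 2.000).
Jacobian J = [[-2·u - 3, 4·v - 5], [4·u·v - 2, 2·u^2 + 8·v]].
At the point, J = [[-5.000, -1.000], [2.000, 10.000]] (det J = -48.000).
Solving J·Δ = −F gives Δ = (-1.625, 0.125).
Then the next iterate is (u, v)₁ = (-0.625, 1.125).

(-0.625, 1.125)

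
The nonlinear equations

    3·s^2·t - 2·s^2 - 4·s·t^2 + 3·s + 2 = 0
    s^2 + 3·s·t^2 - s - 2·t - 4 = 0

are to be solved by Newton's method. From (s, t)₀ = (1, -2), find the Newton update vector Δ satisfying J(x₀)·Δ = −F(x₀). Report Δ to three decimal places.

At (1, -2): F = (-19.000, 12.000).
Jacobian J = [[6·s·t - 4·s - 4·t^2 + 3, 3·s^2 - 8·s·t], [2·s + 3·t^2 - 1, 6·s·t - 2]].
At the point, J = [[-29.000, 19.000], [13.000, -14.000]] (det J = 159.000).
Solving J·Δ = −F gives Δ = (-0.239, 0.635).

(-0.239, 0.635)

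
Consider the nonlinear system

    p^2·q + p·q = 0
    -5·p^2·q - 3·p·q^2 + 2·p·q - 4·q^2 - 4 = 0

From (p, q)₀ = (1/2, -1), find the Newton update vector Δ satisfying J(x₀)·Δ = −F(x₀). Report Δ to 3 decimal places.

(-0.052, 0.860)

At (1/2, -1): F = (-0.750, -9.250).
Jacobian J = [[2·p·q + q, p^2 + p], [-10·p·q - 3·q^2 + 2·q, -5·p^2 - 6·p·q + 2·p - 8·q]].
At the point, J = [[-2.000, 0.750], [0.000, 10.750]] (det J = -21.500).
Solving J·Δ = −F gives Δ = (-0.052, 0.860).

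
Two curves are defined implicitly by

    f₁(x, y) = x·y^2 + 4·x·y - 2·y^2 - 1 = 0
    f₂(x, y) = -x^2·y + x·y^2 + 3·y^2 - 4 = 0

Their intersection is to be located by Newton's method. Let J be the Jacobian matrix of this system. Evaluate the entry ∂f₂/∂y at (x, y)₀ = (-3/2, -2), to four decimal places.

∂f₂/∂y = -x^2 + 2·x·y + 6·y.
At (-3/2, -2) this is -8.2500.

-8.2500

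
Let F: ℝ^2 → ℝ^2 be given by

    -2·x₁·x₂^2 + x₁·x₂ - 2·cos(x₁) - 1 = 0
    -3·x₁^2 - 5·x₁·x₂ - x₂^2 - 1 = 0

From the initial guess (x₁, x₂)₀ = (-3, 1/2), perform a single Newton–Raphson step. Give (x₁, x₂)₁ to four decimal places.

At (-3, 1/2): F = (0.979985, -20.7500).
Jacobian J = [[-2·x₂^2 + x₂ + 2·sin(x₁), -4·x₁·x₂ + x₁], [-6·x₁ - 5·x₂, -5·x₁ - 2·x₂]].
At the point, J = [[-0.282240, 3.0000], [15.5000, 14.0000]] (det J = -50.451360).
Solving J·Δ = −F gives Δ = (1.5058, -0.1850).
Then the next iterate is (x₁, x₂)₁ = (-1.4942, 0.3150).

(-1.4942, 0.3150)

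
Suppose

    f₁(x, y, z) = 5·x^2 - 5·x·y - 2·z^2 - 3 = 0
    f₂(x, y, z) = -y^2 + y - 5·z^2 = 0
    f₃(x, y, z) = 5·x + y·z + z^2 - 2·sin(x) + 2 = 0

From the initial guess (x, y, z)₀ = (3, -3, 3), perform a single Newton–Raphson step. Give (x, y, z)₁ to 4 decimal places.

At (3, -3, 3): F = (69.0000, -57.0000, 16.717760).
Jacobian J = [[10·x - 5·y, -5·x, -4·z], [0, -2·y + 1, -10·z], [-2·cos(x) + 5, z, y + 2·z]].
At the point, J = [[45.0000, -15.0000, -12.0000], [0.0000, 7.0000, -30.0000], [6.979985, 3.0000, 3.0000]] (det J = 8722.311986).
Solving J·Δ = −F gives Δ = (-1.8428, 0.4986, -1.7837).
Then the next iterate is (x, y, z)₁ = (1.1572, -2.5014, 1.2163).

(1.1572, -2.5014, 1.2163)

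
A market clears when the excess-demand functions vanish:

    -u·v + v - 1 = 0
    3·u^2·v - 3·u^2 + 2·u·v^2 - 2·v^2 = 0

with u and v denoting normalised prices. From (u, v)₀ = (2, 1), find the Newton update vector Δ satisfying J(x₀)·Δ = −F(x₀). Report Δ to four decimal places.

At (2, 1): F = (-2.0000, 2.0000).
Jacobian J = [[-v, -u + 1], [6·u·v - 6·u + 2·v^2, 3·u^2 + 4·u·v - 4·v]].
At the point, J = [[-1.0000, -1.0000], [2.0000, 16.0000]] (det J = -14.0000).
Solving J·Δ = −F gives Δ = (-2.1429, 0.1429).

(-2.1429, 0.1429)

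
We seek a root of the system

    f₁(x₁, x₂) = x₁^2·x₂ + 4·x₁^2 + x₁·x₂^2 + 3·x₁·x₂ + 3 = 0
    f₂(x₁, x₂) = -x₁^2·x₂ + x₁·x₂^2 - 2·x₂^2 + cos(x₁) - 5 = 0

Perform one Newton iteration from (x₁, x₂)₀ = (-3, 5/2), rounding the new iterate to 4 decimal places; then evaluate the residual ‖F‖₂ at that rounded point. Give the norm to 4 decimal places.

At (-3, 5/2): F = (20.2500, -59.739992).
Jacobian J = [[2·x₁·x₂ + 8·x₁ + x₂^2 + 3·x₂, x₁^2 + 2·x₁·x₂ + 3·x₁], [-2·x₁·x₂ + x₂^2 - sin(x₁), -x₁^2 + 2·x₁·x₂ - 4·x₂]].
At the point, J = [[-25.2500, -15.0000], [21.391120, -34.0000]] (det J = 1179.366800).
Solving J·Δ = −F gives Δ = (1.3436, -0.9117).
Then the next iterate is (x₁, x₂)₁ = (-1.6564, 1.5883).
Re-evaluating at (-1.6564, 1.5883): F = (6.261225, -18.667245), so ‖F‖₂ = 19.6893.

19.6893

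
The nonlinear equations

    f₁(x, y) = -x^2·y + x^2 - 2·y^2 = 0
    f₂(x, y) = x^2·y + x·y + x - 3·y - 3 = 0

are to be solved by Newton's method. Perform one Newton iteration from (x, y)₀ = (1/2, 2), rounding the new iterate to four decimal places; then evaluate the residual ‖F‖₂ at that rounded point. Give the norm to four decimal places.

1.8738

At (1/2, 2): F = (-8.2500, -7.0000).
Jacobian J = [[-2·x·y + 2·x, -x^2 - 4·y], [2·x·y + y + 1, x^2 + x - 3]].
At the point, J = [[-1.0000, -8.2500], [5.0000, -2.2500]] (det J = 43.5000).
Solving J·Δ = −F gives Δ = (0.9009, -1.1092).
Then the next iterate is (x, y)₁ = (1.4009, 0.8908).
Re-evaluating at (1.4009, 0.8908): F = (-1.372742, -1.275365), so ‖F‖₂ = 1.8738.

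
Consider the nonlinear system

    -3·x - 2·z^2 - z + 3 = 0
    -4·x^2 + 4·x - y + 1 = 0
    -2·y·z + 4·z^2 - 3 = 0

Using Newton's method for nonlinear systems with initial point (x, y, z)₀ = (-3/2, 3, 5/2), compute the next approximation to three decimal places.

At (-3/2, 3, 5/2): F = (-7.500, -17.000, 7.000).
Jacobian J = [[-3, 0, -4·z - 1], [-8·x + 4, -1, 0], [0, -2·z, -2·y + 8·z]].
At the point, J = [[-3.000, 0.000, -11.000], [16.000, -1.000, 0.000], [0.000, -5.000, 14.000]] (det J = 922.000).
Solving J·Δ = −F gives Δ = (0.984, -1.260, -0.950).
Then the next iterate is (x, y, z)₁ = (-0.516, 1.740, 1.550).

(-0.516, 1.740, 1.550)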